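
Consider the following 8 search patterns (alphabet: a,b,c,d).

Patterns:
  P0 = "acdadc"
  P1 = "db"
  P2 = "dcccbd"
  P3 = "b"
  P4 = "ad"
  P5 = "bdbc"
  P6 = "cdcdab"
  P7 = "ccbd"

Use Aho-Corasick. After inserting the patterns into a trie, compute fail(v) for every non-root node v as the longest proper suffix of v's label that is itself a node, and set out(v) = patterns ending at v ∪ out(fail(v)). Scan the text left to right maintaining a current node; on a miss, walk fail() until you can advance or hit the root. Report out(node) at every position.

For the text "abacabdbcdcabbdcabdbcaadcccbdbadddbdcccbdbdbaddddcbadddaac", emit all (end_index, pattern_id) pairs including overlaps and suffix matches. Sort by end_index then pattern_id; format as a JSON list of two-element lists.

Build:
Trie (insert patterns):
  0='ε' goto a→1 b→14 c→19 d→7
  1='a' goto c→2 d→15
  2='ac' goto d→3
  3='acd' goto a→4
  4='acda' goto d→5
  5='acdad' goto c→6
  6='acdadc' goto ·  ←P0
  7='d' goto b→8 c→9
  8='db' goto ·  ←P1
  9='dc' goto c→10
  10='dcc' goto c→11
  11='dccc' goto b→12
  12='dcccb' goto d→13
  13='dcccbd' goto ·  ←P2
  14='b' goto d→16  ←P3
  15='ad' goto ·  ←P4
  16='bd' goto b→17
  17='bdb' goto c→18
  18='bdbc' goto ·  ←P5
  19='c' goto c→25 d→20
  20='cd' goto c→21
  21='cdc' goto d→22
  22='cdcd' goto a→23
  23='cdcda' goto b→24
  24='cdcdab' goto ·  ←P6
  25='cc' goto b→26
  26='ccb' goto d→27
  27='ccbd' goto ·  ←P7

Failure links (BFS by depth):
  fail(1) 'a': from fail(0)=0 chase 'a': 0 ⇒ 0;  out=∅∪out(0)=∅
  fail(7) 'd': from fail(0)=0 chase 'd': 0 ⇒ 0;  out=∅∪out(0)=∅
  fail(14) 'b': from fail(0)=0 chase 'b': 0 ⇒ 0;  out={3}∪out(0)={3}
  fail(19) 'c': from fail(0)=0 chase 'c': 0 ⇒ 0;  out=∅∪out(0)=∅
  fail(2) 'ac': from fail(1)=0 chase 'c': 0 ⇒ 19;  out=∅∪out(19)=∅
  fail(8) 'db': from fail(7)=0 chase 'b': 0 ⇒ 14;  out={1}∪out(14)={1,3}
  fail(9) 'dc': from fail(7)=0 chase 'c': 0 ⇒ 19;  out=∅∪out(19)=∅
  fail(15) 'ad': from fail(1)=0 chase 'd': 0 ⇒ 7;  out={4}∪out(7)={4}
  fail(16) 'bd': from fail(14)=0 chase 'd': 0 ⇒ 7;  out=∅∪out(7)=∅
  fail(20) 'cd': from fail(19)=0 chase 'd': 0 ⇒ 7;  out=∅∪out(7)=∅
  fail(25) 'cc': from fail(19)=0 chase 'c': 0 ⇒ 19;  out=∅∪out(19)=∅
  fail(3) 'acd': from fail(2)=19 chase 'd': 19 ⇒ 20;  out=∅∪out(20)=∅
  fail(10) 'dcc': from fail(9)=19 chase 'c': 19 ⇒ 25;  out=∅∪out(25)=∅
  fail(17) 'bdb': from fail(16)=7 chase 'b': 7 ⇒ 8;  out=∅∪out(8)={1,3}
  fail(21) 'cdc': from fail(20)=7 chase 'c': 7 ⇒ 9;  out=∅∪out(9)=∅
  fail(26) 'ccb': from fail(25)=19 chase 'b': 19→0 ⇒ 14;  out=∅∪out(14)={3}
  fail(4) 'acda': from fail(3)=20 chase 'a': 20→7→0 ⇒ 1;  out=∅∪out(1)=∅
  fail(11) 'dccc': from fail(10)=25 chase 'c': 25→19 ⇒ 25;  out=∅∪out(25)=∅
  fail(18) 'bdbc': from fail(17)=8 chase 'c': 8→14→0 ⇒ 19;  out={5}∪out(19)={5}
  fail(22) 'cdcd': from fail(21)=9 chase 'd': 9→19 ⇒ 20;  out=∅∪out(20)=∅
  fail(27) 'ccbd': from fail(26)=14 chase 'd': 14 ⇒ 16;  out={7}∪out(16)={7}
  fail(5) 'acdad': from fail(4)=1 chase 'd': 1 ⇒ 15;  out=∅∪out(15)={4}
  fail(12) 'dcccb': from fail(11)=25 chase 'b': 25 ⇒ 26;  out=∅∪out(26)={3}
  fail(23) 'cdcda': from fail(22)=20 chase 'a': 20→7→0 ⇒ 1;  out=∅∪out(1)=∅
  fail(6) 'acdadc': from fail(5)=15 chase 'c': 15→7 ⇒ 9;  out={0}∪out(9)={0}
  fail(13) 'dcccbd': from fail(12)=26 chase 'd': 26 ⇒ 27;  out={2}∪out(27)={2,7}
  fail(24) 'cdcdab': from fail(23)=1 chase 'b': 1→0 ⇒ 14;  out={6}∪out(14)={3,6}

Text stream:
i=0 'a': node 0→1
i=1 'b': node 1→14 (fail-walked)  → match P3@[1:1]
i=2 'a': node 14→1 (fail-walked)
i=3 'c': node 1→2
i=4 'a': node 2→1 (fail-walked)
i=5 'b': node 1→14 (fail-walked)  → match P3@[5:5]
i=6 'd': node 14→16
i=7 'b': node 16→17  → match P1@[6:7],P3@[7:7]
i=8 'c': node 17→18  → match P5@[5:8]
i=9 'd': node 18→20 (fail-walked)
i=10 'c': node 20→21
i=11 'a': node 21→1 (fail-walked)
i=12 'b': node 1→14 (fail-walked)  → match P3@[12:12]
i=13 'b': node 14→14 (fail-walked)  → match P3@[13:13]
i=14 'd': node 14→16
i=15 'c': node 16→9 (fail-walked)
i=16 'a': node 9→1 (fail-walked)
i=17 'b': node 1→14 (fail-walked)  → match P3@[17:17]
i=18 'd': node 14→16
i=19 'b': node 16→17  → match P1@[18:19],P3@[19:19]
i=20 'c': node 17→18  → match P5@[17:20]
i=21 'a': node 18→1 (fail-walked)
i=22 'a': node 1→1 (fail-walked)
i=23 'd': node 1→15  → match P4@[22:23]
i=24 'c': node 15→9 (fail-walked)
i=25 'c': node 9→10
i=26 'c': node 10→11
i=27 'b': node 11→12  → match P3@[27:27]
i=28 'd': node 12→13  → match P2@[23:28],P7@[25:28]
i=29 'b': node 13→17 (fail-walked)  → match P1@[28:29],P3@[29:29]
i=30 'a': node 17→1 (fail-walked)
i=31 'd': node 1→15  → match P4@[30:31]
i=32 'd': node 15→7 (fail-walked)
i=33 'd': node 7→7 (fail-walked)
i=34 'b': node 7→8  → match P1@[33:34],P3@[34:34]
i=35 'd': node 8→16 (fail-walked)
i=36 'c': node 16→9 (fail-walked)
i=37 'c': node 9→10
i=38 'c': node 10→11
i=39 'b': node 11→12  → match P3@[39:39]
i=40 'd': node 12→13  → match P2@[35:40],P7@[37:40]
i=41 'b': node 13→17 (fail-walked)  → match P1@[40:41],P3@[41:41]
i=42 'd': node 17→16 (fail-walked)
i=43 'b': node 16→17  → match P1@[42:43],P3@[43:43]
i=44 'a': node 17→1 (fail-walked)
i=45 'd': node 1→15  → match P4@[44:45]
i=46 'd': node 15→7 (fail-walked)
i=47 'd': node 7→7 (fail-walked)
i=48 'd': node 7→7 (fail-walked)
i=49 'c': node 7→9
i=50 'b': node 9→14 (fail-walked)  → match P3@[50:50]
i=51 'a': node 14→1 (fail-walked)
i=52 'd': node 1→15  → match P4@[51:52]
i=53 'd': node 15→7 (fail-walked)
i=54 'd': node 7→7 (fail-walked)
i=55 'a': node 7→1 (fail-walked)
i=56 'a': node 1→1 (fail-walked)
i=57 'c': node 1→2

All matches (sorted): [[1,3],[5,3],[7,1],[7,3],[8,5],[12,3],[13,3],[17,3],[19,1],[19,3],[20,5],[23,4],[27,3],[28,2],[28,7],[29,1],[29,3],[31,4],[34,1],[34,3],[39,3],[40,2],[40,7],[41,1],[41,3],[43,1],[43,3],[45,4],[50,3],[52,4]]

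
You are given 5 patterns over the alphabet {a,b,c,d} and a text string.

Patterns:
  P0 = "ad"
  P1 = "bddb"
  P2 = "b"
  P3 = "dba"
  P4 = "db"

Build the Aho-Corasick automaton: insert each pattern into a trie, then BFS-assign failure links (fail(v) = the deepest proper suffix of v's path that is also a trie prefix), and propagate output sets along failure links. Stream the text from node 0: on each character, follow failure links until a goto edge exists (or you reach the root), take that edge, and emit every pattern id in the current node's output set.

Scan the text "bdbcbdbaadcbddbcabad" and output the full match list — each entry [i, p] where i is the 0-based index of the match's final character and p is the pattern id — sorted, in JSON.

Construct AC machine:
Trie nodes:
  n0 'ε': a→1 b→3 d→7
  n1 'a': d→2
  n2 'ad': ·  ←P0
  n3 'b': d→4  ←P2
  n4 'bd': d→5
  n5 'bdd': b→6
  n6 'bddb': ·  ←P1
  n7 'd': b→8
  n8 'db': a→9  ←P4
  n9 'dba': ·  ←P3

BFS fail/out derivation:
  n1('a'): parent n0 fail=0; on 'a' 0 → fail=0;  out ∅∪∅=∅
  n3('b'): parent n0 fail=0; on 'b' 0 → fail=0;  out {2}∪∅={2}
  n7('d'): parent n0 fail=0; on 'd' 0 → fail=0;  out ∅∪∅=∅
  n2('ad'): parent n1 fail=0; on 'd' 0 → fail=7;  out {0}∪∅={0}
  n4('bd'): parent n3 fail=0; on 'd' 0 → fail=7;  out ∅∪∅=∅
  n8('db'): parent n7 fail=0; on 'b' 0 → fail=3;  out {4}∪{2}={2,4}
  n5('bdd'): parent n4 fail=7; on 'd' 7→0 → fail=7;  out ∅∪∅=∅
  n9('dba'): parent n8 fail=3; on 'a' 3→0 → fail=1;  out {3}∪∅={3}
  n6('bddb'): parent n5 fail=7; on 'b' 7 → fail=8;  out {1}∪{2,4}={1,2,4}

Run:
pos 0 'b': at 3  → match P2@[0:0]
pos 1 'd': at 4
pos 2 'b': at 8 ·f  → match P2@[2:2],P4@[1:2]
pos 3 'c': at 0 ·f
pos 4 'b': at 3  → match P2@[4:4]
pos 5 'd': at 4
pos 6 'b': at 8 ·f  → match P2@[6:6],P4@[5:6]
pos 7 'a': at 9  → match P3@[5:7]
pos 8 'a': at 1 ·f
pos 9 'd': at 2  → match P0@[8:9]
pos 10 'c': at 0 ·f
pos 11 'b': at 3  → match P2@[11:11]
pos 12 'd': at 4
pos 13 'd': at 5
pos 14 'b': at 6  → match P1@[11:14],P2@[14:14],P4@[13:14]
pos 15 'c': at 0 ·f
pos 16 'a': at 1
pos 17 'b': at 3 ·f  → match P2@[17:17]
pos 18 'a': at 1 ·f
pos 19 'd': at 2  → match P0@[18:19]

Result: [[0,2],[2,2],[2,4],[4,2],[6,2],[6,4],[7,3],[9,0],[11,2],[14,1],[14,2],[14,4],[17,2],[19,0]]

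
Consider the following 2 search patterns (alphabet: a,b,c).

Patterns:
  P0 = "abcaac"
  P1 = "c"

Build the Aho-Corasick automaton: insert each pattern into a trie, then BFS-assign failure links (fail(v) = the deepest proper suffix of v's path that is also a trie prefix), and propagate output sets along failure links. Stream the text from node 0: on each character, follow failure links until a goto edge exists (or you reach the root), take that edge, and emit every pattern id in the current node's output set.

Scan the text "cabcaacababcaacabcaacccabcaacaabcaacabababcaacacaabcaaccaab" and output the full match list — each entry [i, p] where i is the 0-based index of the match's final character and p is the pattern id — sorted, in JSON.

Build automaton:
Trie nodes:
  0='ε' goto a→1 c→7
  1='a' goto b→2
  2='ab' goto c→3
  3='abc' goto a→4
  4='abca' goto a→5
  5='abcaa' goto c→6
  6='abcaac' goto ·  [P0 ends]
  7='c' goto ·  [P1 ends]

BFS fail/out derivation:
  n1('a'): parent n0 fail=0; on 'a' 0 → fail=0;  out ∅∪∅=∅
  n7('c'): parent n0 fail=0; on 'c' 0 → fail=0;  out {1}∪∅={1}
  n2('ab'): parent n1 fail=0; on 'b' 0 → fail=0;  out ∅∪∅=∅
  n3('abc'): parent n2 fail=0; on 'c' 0 → fail=7;  out ∅∪{1}={1}
  n4('abca'): parent n3 fail=7; on 'a' 7→0 → fail=1;  out ∅∪∅=∅
  n5('abcaa'): parent n4 fail=1; on 'a' 1→0 → fail=1;  out ∅∪∅=∅
  n6('abcaac'): parent n5 fail=1; on 'c' 1→0 → fail=7;  out {0}∪{1}={0,1}

Scan:
i=0 'c': node 0→7  emit P1@[0:0]
i=1 'a': node 7→1 (fail-walked)
i=2 'b': node 1→2
i=3 'c': node 2→3  emit P1@[3:3]
i=4 'a': node 3→4
i=5 'a': node 4→5
i=6 'c': node 5→6  emit P0@[1:6],P1@[6:6]
i=7 'a': node 6→1 (fail-walked)
i=8 'b': node 1→2
i=9 'a': node 2→1 (fail-walked)
i=10 'b': node 1→2
i=11 'c': node 2→3  emit P1@[11:11]
i=12 'a': node 3→4
i=13 'a': node 4→5
i=14 'c': node 5→6  emit P0@[9:14],P1@[14:14]
i=15 'a': node 6→1 (fail-walked)
i=16 'b': node 1→2
i=17 'c': node 2→3  emit P1@[17:17]
i=18 'a': node 3→4
i=19 'a': node 4→5
i=20 'c': node 5→6  emit P0@[15:20],P1@[20:20]
i=21 'c': node 6→7 (fail-walked)  emit P1@[21:21]
i=22 'c': node 7→7 (fail-walked)  emit P1@[22:22]
i=23 'a': node 7→1 (fail-walked)
i=24 'b': node 1→2
i=25 'c': node 2→3  emit P1@[25:25]
i=26 'a': node 3→4
i=27 'a': node 4→5
i=28 'c': node 5→6  emit P0@[23:28],P1@[28:28]
i=29 'a': node 6→1 (fail-walked)
i=30 'a': node 1→1 (fail-walked)
i=31 'b': node 1→2
i=32 'c': node 2→3  emit P1@[32:32]
i=33 'a': node 3→4
i=34 'a': node 4→5
i=35 'c': node 5→6  emit P0@[30:35],P1@[35:35]
i=36 'a': node 6→1 (fail-walked)
i=37 'b': node 1→2
i=38 'a': node 2→1 (fail-walked)
i=39 'b': node 1→2
i=40 'a': node 2→1 (fail-walked)
i=41 'b': node 1→2
i=42 'c': node 2→3  emit P1@[42:42]
i=43 'a': node 3→4
i=44 'a': node 4→5
i=45 'c': node 5→6  emit P0@[40:45],P1@[45:45]
i=46 'a': node 6→1 (fail-walked)
i=47 'c': node 1→7 (fail-walked)  emit P1@[47:47]
i=48 'a': node 7→1 (fail-walked)
i=49 'a': node 1→1 (fail-walked)
i=50 'b': node 1→2
i=51 'c': node 2→3  emit P1@[51:51]
i=52 'a': node 3→4
i=53 'a': node 4→5
i=54 'c': node 5→6  emit P0@[49:54],P1@[54:54]
i=55 'c': node 6→7 (fail-walked)  emit P1@[55:55]
i=56 'a': node 7→1 (fail-walked)
i=57 'a': node 1→1 (fail-walked)
i=58 'b': node 1→2

Result: [[0,1],[3,1],[6,0],[6,1],[11,1],[14,0],[14,1],[17,1],[20,0],[20,1],[21,1],[22,1],[25,1],[28,0],[28,1],[32,1],[35,0],[35,1],[42,1],[45,0],[45,1],[47,1],[51,1],[54,0],[54,1],[55,1]]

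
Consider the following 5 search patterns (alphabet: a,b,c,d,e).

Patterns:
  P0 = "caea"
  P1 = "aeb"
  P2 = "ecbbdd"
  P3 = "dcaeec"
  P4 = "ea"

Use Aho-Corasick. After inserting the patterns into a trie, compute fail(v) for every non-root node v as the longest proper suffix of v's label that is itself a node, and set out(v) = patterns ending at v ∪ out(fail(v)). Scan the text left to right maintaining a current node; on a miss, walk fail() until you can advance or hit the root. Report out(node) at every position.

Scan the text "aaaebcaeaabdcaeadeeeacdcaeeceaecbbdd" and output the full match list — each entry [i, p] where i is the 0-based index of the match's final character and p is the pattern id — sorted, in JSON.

Build automaton:
Trie (insert patterns):
  n0 'ε': a→5 c→1 d→14 e→8
  n1 'c': a→2
  n2 'ca': e→3
  n3 'cae': a→4
  n4 'caea': ·  [P0 ends]
  n5 'a': e→6
  n6 'ae': b→7
  n7 'aeb': ·  [P1 ends]
  n8 'e': a→20 c→9
  n9 'ec': b→10
  n10 'ecb': b→11
  n11 'ecbb': d→12
  n12 'ecbbd': d→13
  n13 'ecbbdd': ·  [P2 ends]
  n14 'd': c→15
  n15 'dc': a→16
  n16 'dca': e→17
  n17 'dcae': e→18
  n18 'dcaee': c→19
  n19 'dcaeec': ·  [P3 ends]
  n20 'ea': ·  [P4 ends]

Failure links (BFS by depth):
  n1('c'): parent n0 fail=0; on 'c' 0 → fail=0;  out ∅∪∅=∅
  n5('a'): parent n0 fail=0; on 'a' 0 → fail=0;  out ∅∪∅=∅
  n8('e'): parent n0 fail=0; on 'e' 0 → fail=0;  out ∅∪∅=∅
  n14('d'): parent n0 fail=0; on 'd' 0 → fail=0;  out ∅∪∅=∅
  n2('ca'): parent n1 fail=0; on 'a' 0 → fail=5;  out ∅∪∅=∅
  n6('ae'): parent n5 fail=0; on 'e' 0 → fail=8;  out ∅∪∅=∅
  n9('ec'): parent n8 fail=0; on 'c' 0 → fail=1;  out ∅∪∅=∅
  n15('dc'): parent n14 fail=0; on 'c' 0 → fail=1;  out ∅∪∅=∅
  n20('ea'): parent n8 fail=0; on 'a' 0 → fail=5;  out {4}∪∅={4}
  n3('cae'): parent n2 fail=5; on 'e' 5 → fail=6;  out ∅∪∅=∅
  n7('aeb'): parent n6 fail=8; on 'b' 8→0 → fail=0;  out {1}∪∅={1}
  n10('ecb'): parent n9 fail=1; on 'b' 1→0 → fail=0;  out ∅∪∅=∅
  n16('dca'): parent n15 fail=1; on 'a' 1 → fail=2;  out ∅∪∅=∅
  n4('caea'): parent n3 fail=6; on 'a' 6→8 → fail=20;  out {0}∪{4}={0,4}
  n11('ecbb'): parent n10 fail=0; on 'b' 0 → fail=0;  out ∅∪∅=∅
  n17('dcae'): parent n16 fail=2; on 'e' 2 → fail=3;  out ∅∪∅=∅
  n12('ecbbd'): parent n11 fail=0; on 'd' 0 → fail=14;  out ∅∪∅=∅
  n18('dcaee'): parent n17 fail=3; on 'e' 3→6→8→0 → fail=8;  out ∅∪∅=∅
  n13('ecbbdd'): parent n12 fail=14; on 'd' 14→0 → fail=14;  out {2}∪∅={2}
  n19('dcaeec'): parent n18 fail=8; on 'c' 8 → fail=9;  out {3}∪∅={3}

Scan:
pos 0 'a': at 5
pos 1 'a': at 5 (via fail)
pos 2 'a': at 5 (via fail)
pos 3 'e': at 6
pos 4 'b': at 7  → match P1@[2:4]
pos 5 'c': at 1 (via fail)
pos 6 'a': at 2
pos 7 'e': at 3
pos 8 'a': at 4  → match P0@[5:8],P4@[7:8]
pos 9 'a': at 5 (via fail)
pos 10 'b': at 0 (via fail)
pos 11 'd': at 14
pos 12 'c': at 15
pos 13 'a': at 16
pos 14 'e': at 17
pos 15 'a': at 4 (via fail)  → match P0@[12:15],P4@[14:15]
pos 16 'd': at 14 (via fail)
pos 17 'e': at 8 (via fail)
pos 18 'e': at 8 (via fail)
pos 19 'e': at 8 (via fail)
pos 20 'a': at 20  → match P4@[19:20]
pos 21 'c': at 1 (via fail)
pos 22 'd': at 14 (via fail)
pos 23 'c': at 15
pos 24 'a': at 16
pos 25 'e': at 17
pos 26 'e': at 18
pos 27 'c': at 19  → match P3@[22:27]
pos 28 'e': at 8 (via fail)
pos 29 'a': at 20  → match P4@[28:29]
pos 30 'e': at 6 (via fail)
pos 31 'c': at 9 (via fail)
pos 32 'b': at 10
pos 33 'b': at 11
pos 34 'd': at 12
pos 35 'd': at 13  → match P2@[30:35]

Result: [[4,1],[8,0],[8,4],[15,0],[15,4],[20,4],[27,3],[29,4],[35,2]]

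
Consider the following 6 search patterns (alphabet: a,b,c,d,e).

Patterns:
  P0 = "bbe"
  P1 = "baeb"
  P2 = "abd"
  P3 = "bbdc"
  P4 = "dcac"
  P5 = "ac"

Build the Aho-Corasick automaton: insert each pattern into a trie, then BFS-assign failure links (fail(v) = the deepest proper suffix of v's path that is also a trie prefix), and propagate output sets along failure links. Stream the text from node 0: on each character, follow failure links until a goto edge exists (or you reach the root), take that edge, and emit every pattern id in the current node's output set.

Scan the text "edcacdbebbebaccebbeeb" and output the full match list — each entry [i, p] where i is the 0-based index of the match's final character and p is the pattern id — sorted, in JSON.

Construct AC machine:
Trie (insert patterns):
  0='ε' goto a→7 b→1 d→12
  1='b' goto a→4 b→2
  2='bb' goto d→10 e→3
  3='bbe' goto ·  ←P0
  4='ba' goto e→5
  5='bae' goto b→6
  6='baeb' goto ·  ←P1
  7='a' goto b→8 c→16
  8='ab' goto d→9
  9='abd' goto ·  ←P2
  10='bbd' goto c→11
  11='bbdc' goto ·  ←P3
  12='d' goto c→13
  13='dc' goto a→14
  14='dca' goto c→15
  15='dcac' goto ·  ←P4
  16='ac' goto ·  ←P5

BFS fail/out derivation:
  n1('b'): parent n0 fail=0; on 'b' 0 → fail=0;  out ∅∪∅=∅
  n7('a'): parent n0 fail=0; on 'a' 0 → fail=0;  out ∅∪∅=∅
  n12('d'): parent n0 fail=0; on 'd' 0 → fail=0;  out ∅∪∅=∅
  n2('bb'): parent n1 fail=0; on 'b' 0 → fail=1;  out ∅∪∅=∅
  n4('ba'): parent n1 fail=0; on 'a' 0 → fail=7;  out ∅∪∅=∅
  n8('ab'): parent n7 fail=0; on 'b' 0 → fail=1;  out ∅∪∅=∅
  n13('dc'): parent n12 fail=0; on 'c' 0 → fail=0;  out ∅∪∅=∅
  n16('ac'): parent n7 fail=0; on 'c' 0 → fail=0;  out {5}∪∅={5}
  n3('bbe'): parent n2 fail=1; on 'e' 1→0 → fail=0;  out {0}∪∅={0}
  n5('bae'): parent n4 fail=7; on 'e' 7→0 → fail=0;  out ∅∪∅=∅
  n9('abd'): parent n8 fail=1; on 'd' 1→0 → fail=12;  out {2}∪∅={2}
  n10('bbd'): parent n2 fail=1; on 'd' 1→0 → fail=12;  out ∅∪∅=∅
  n14('dca'): parent n13 fail=0; on 'a' 0 → fail=7;  out ∅∪∅=∅
  n6('baeb'): parent n5 fail=0; on 'b' 0 → fail=1;  out {1}∪∅={1}
  n11('bbdc'): parent n10 fail=12; on 'c' 12 → fail=13;  out {3}∪∅={3}
  n15('dcac'): parent n14 fail=7; on 'c' 7 → fail=16;  out {4}∪{5}={4,5}

Scan:
i=0 'e': node 0→0
i=1 'd': node 0→12
i=2 'c': node 12→13
i=3 'a': node 13→14
i=4 'c': node 14→15  → match P4@[1:4],P5@[3:4]
i=5 'd': node 15→12 (via fail)
i=6 'b': node 12→1 (via fail)
i=7 'e': node 1→0 (via fail)
i=8 'b': node 0→1
i=9 'b': node 1→2
i=10 'e': node 2→3  → match P0@[8:10]
i=11 'b': node 3→1 (via fail)
i=12 'a': node 1→4
i=13 'c': node 4→16 (via fail)  → match P5@[12:13]
i=14 'c': node 16→0 (via fail)
i=15 'e': node 0→0
i=16 'b': node 0→1
i=17 'b': node 1→2
i=18 'e': node 2→3  → match P0@[16:18]
i=19 'e': node 3→0 (via fail)
i=20 'b': node 0→1

Matches: [[4,4],[4,5],[10,0],[13,5],[18,0]]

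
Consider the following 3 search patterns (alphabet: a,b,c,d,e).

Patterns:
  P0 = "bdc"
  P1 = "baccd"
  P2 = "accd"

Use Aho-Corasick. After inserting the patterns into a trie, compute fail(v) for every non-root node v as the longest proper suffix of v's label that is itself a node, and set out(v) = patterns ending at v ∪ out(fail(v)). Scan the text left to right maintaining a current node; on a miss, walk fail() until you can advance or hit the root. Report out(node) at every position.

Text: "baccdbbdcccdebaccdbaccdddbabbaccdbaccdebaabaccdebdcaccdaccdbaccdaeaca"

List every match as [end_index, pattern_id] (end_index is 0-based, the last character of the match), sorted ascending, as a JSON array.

Construct AC machine:
Trie (insert patterns):
  0='ε' goto a→8 b→1
  1='b' goto a→4 d→2
  2='bd' goto c→3
  3='bdc' goto ·  [P0 ends]
  4='ba' goto c→5
  5='bac' goto c→6
  6='bacc' goto d→7
  7='baccd' goto ·  [P1 ends]
  8='a' goto c→9
  9='ac' goto c→10
  10='acc' goto d→11
  11='accd' goto ·  [P2 ends]

BFS fail/out derivation:
  n1('b'): parent n0 fail=0; on 'b' 0 → fail=0;  out ∅∪∅=∅
  n8('a'): parent n0 fail=0; on 'a' 0 → fail=0;  out ∅∪∅=∅
  n2('bd'): parent n1 fail=0; on 'd' 0 → fail=0;  out ∅∪∅=∅
  n4('ba'): parent n1 fail=0; on 'a' 0 → fail=8;  out ∅∪∅=∅
  n9('ac'): parent n8 fail=0; on 'c' 0 → fail=0;  out ∅∪∅=∅
  n3('bdc'): parent n2 fail=0; on 'c' 0 → fail=0;  out {0}∪∅={0}
  n5('bac'): parent n4 fail=8; on 'c' 8 → fail=9;  out ∅∪∅=∅
  n10('acc'): parent n9 fail=0; on 'c' 0 → fail=0;  out ∅∪∅=∅
  n6('bacc'): parent n5 fail=9; on 'c' 9 → fail=10;  out ∅∪∅=∅
  n11('accd'): parent n10 fail=0; on 'd' 0 → fail=0;  out {2}∪∅={2}
  n7('baccd'): parent n6 fail=10; on 'd' 10 → fail=11;  out {1}∪{2}={1,2}

Run:
[0] read 'b'  n0⇒n1
[1] read 'a'  n1⇒n4
[2] read 'c'  n4⇒n5
[3] read 'c'  n5⇒n6
[4] read 'd'  n6⇒n7  ** P1@[0:4],P2@[1:4]
[5] read 'b'  n7⇒n1 (fail-walked)
[6] read 'b'  n1⇒n1 (fail-walked)
[7] read 'd'  n1⇒n2
[8] read 'c'  n2⇒n3  ** P0@[6:8]
[9] read 'c'  n3⇒n0 (fail-walked)
[10] read 'c'  n0⇒n0
[11] read 'd'  n0⇒n0
[12] read 'e'  n0⇒n0
[13] read 'b'  n0⇒n1
[14] read 'a'  n1⇒n4
[15] read 'c'  n4⇒n5
[16] read 'c'  n5⇒n6
[17] read 'd'  n6⇒n7  ** P1@[13:17],P2@[14:17]
[18] read 'b'  n7⇒n1 (fail-walked)
[19] read 'a'  n1⇒n4
[20] read 'c'  n4⇒n5
[21] read 'c'  n5⇒n6
[22] read 'd'  n6⇒n7  ** P1@[18:22],P2@[19:22]
[23] read 'd'  n7⇒n0 (fail-walked)
[24] read 'd'  n0⇒n0
[25] read 'b'  n0⇒n1
[26] read 'a'  n1⇒n4
[27] read 'b'  n4⇒n1 (fail-walked)
[28] read 'b'  n1⇒n1 (fail-walked)
[29] read 'a'  n1⇒n4
[30] read 'c'  n4⇒n5
[31] read 'c'  n5⇒n6
[32] read 'd'  n6⇒n7  ** P1@[28:32],P2@[29:32]
[33] read 'b'  n7⇒n1 (fail-walked)
[34] read 'a'  n1⇒n4
[35] read 'c'  n4⇒n5
[36] read 'c'  n5⇒n6
[37] read 'd'  n6⇒n7  ** P1@[33:37],P2@[34:37]
[38] read 'e'  n7⇒n0 (fail-walked)
[39] read 'b'  n0⇒n1
[40] read 'a'  n1⇒n4
[41] read 'a'  n4⇒n8 (fail-walked)
[42] read 'b'  n8⇒n1 (fail-walked)
[43] read 'a'  n1⇒n4
[44] read 'c'  n4⇒n5
[45] read 'c'  n5⇒n6
[46] read 'd'  n6⇒n7  ** P1@[42:46],P2@[43:46]
[47] read 'e'  n7⇒n0 (fail-walked)
[48] read 'b'  n0⇒n1
[49] read 'd'  n1⇒n2
[50] read 'c'  n2⇒n3  ** P0@[48:50]
[51] read 'a'  n3⇒n8 (fail-walked)
[52] read 'c'  n8⇒n9
[53] read 'c'  n9⇒n10
[54] read 'd'  n10⇒n11  ** P2@[51:54]
[55] read 'a'  n11⇒n8 (fail-walked)
[56] read 'c'  n8⇒n9
[57] read 'c'  n9⇒n10
[58] read 'd'  n10⇒n11  ** P2@[55:58]
[59] read 'b'  n11⇒n1 (fail-walked)
[60] read 'a'  n1⇒n4
[61] read 'c'  n4⇒n5
[62] read 'c'  n5⇒n6
[63] read 'd'  n6⇒n7  ** P1@[59:63],P2@[60:63]
[64] read 'a'  n7⇒n8 (fail-walked)
[65] read 'e'  n8⇒n0 (fail-walked)
[66] read 'a'  n0⇒n8
[67] read 'c'  n8⇒n9
[68] read 'a'  n9⇒n8 (fail-walked)

Matches: [[4,1],[4,2],[8,0],[17,1],[17,2],[22,1],[22,2],[32,1],[32,2],[37,1],[37,2],[46,1],[46,2],[50,0],[54,2],[58,2],[63,1],[63,2]]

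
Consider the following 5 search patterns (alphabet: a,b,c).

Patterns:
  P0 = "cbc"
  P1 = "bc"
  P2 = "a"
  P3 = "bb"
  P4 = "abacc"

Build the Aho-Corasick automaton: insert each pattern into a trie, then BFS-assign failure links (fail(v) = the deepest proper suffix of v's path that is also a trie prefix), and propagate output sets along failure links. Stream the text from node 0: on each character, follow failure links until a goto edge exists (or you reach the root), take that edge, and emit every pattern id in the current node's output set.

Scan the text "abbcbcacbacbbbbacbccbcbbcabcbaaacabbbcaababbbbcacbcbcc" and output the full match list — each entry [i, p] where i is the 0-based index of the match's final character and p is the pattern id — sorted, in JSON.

Build:
Trie (insert patterns):
  n0 'ε': a→6 b→4 c→1
  n1 'c': b→2
  n2 'cb': c→3
  n3 'cbc': ·  [P0 ends]
  n4 'b': b→7 c→5
  n5 'bc': ·  [P1 ends]
  n6 'a': b→8  [P2 ends]
  n7 'bb': ·  [P3 ends]
  n8 'ab': a→9
  n9 'aba': c→10
  n10 'abac': c→11
  n11 'abacc': ·  [P4 ends]

Failure links (BFS by depth):
  fail(1) 'c': from fail(0)=0 chase 'c': 0 ⇒ 0;  out=∅∪out(0)=∅
  fail(4) 'b': from fail(0)=0 chase 'b': 0 ⇒ 0;  out=∅∪out(0)=∅
  fail(6) 'a': from fail(0)=0 chase 'a': 0 ⇒ 0;  out={2}∪out(0)={2}
  fail(2) 'cb': from fail(1)=0 chase 'b': 0 ⇒ 4;  out=∅∪out(4)=∅
  fail(5) 'bc': from fail(4)=0 chase 'c': 0 ⇒ 1;  out={1}∪out(1)={1}
  fail(7) 'bb': from fail(4)=0 chase 'b': 0 ⇒ 4;  out={3}∪out(4)={3}
  fail(8) 'ab': from fail(6)=0 chase 'b': 0 ⇒ 4;  out=∅∪out(4)=∅
  fail(3) 'cbc': from fail(2)=4 chase 'c': 4 ⇒ 5;  out={0}∪out(5)={0,1}
  fail(9) 'aba': from fail(8)=4 chase 'a': 4→0 ⇒ 6;  out=∅∪out(6)={2}
  fail(10) 'abac': from fail(9)=6 chase 'c': 6→0 ⇒ 1;  out=∅∪out(1)=∅
  fail(11) 'abacc': from fail(10)=1 chase 'c': 1→0 ⇒ 1;  out={4}∪out(1)={4}

Scan:
pos 0 'a': at 6  emit P2@[0:0]
pos 1 'b': at 8
pos 2 'b': at 7 ·f  emit P3@[1:2]
pos 3 'c': at 5 ·f  emit P1@[2:3]
pos 4 'b': at 2 ·f
pos 5 'c': at 3  emit P0@[3:5],P1@[4:5]
pos 6 'a': at 6 ·f  emit P2@[6:6]
pos 7 'c': at 1 ·f
pos 8 'b': at 2
pos 9 'a': at 6 ·f  emit P2@[9:9]
pos 10 'c': at 1 ·f
pos 11 'b': at 2
pos 12 'b': at 7 ·f  emit P3@[11:12]
pos 13 'b': at 7 ·f  emit P3@[12:13]
pos 14 'b': at 7 ·f  emit P3@[13:14]
pos 15 'a': at 6 ·f  emit P2@[15:15]
pos 16 'c': at 1 ·f
pos 17 'b': at 2
pos 18 'c': at 3  emit P0@[16:18],P1@[17:18]
pos 19 'c': at 1 ·f
pos 20 'b': at 2
pos 21 'c': at 3  emit P0@[19:21],P1@[20:21]
pos 22 'b': at 2 ·f
pos 23 'b': at 7 ·f  emit P3@[22:23]
pos 24 'c': at 5 ·f  emit P1@[23:24]
pos 25 'a': at 6 ·f  emit P2@[25:25]
pos 26 'b': at 8
pos 27 'c': at 5 ·f  emit P1@[26:27]
pos 28 'b': at 2 ·f
pos 29 'a': at 6 ·f  emit P2@[29:29]
pos 30 'a': at 6 ·f  emit P2@[30:30]
pos 31 'a': at 6 ·f  emit P2@[31:31]
pos 32 'c': at 1 ·f
pos 33 'a': at 6 ·f  emit P2@[33:33]
pos 34 'b': at 8
pos 35 'b': at 7 ·f  emit P3@[34:35]
pos 36 'b': at 7 ·f  emit P3@[35:36]
pos 37 'c': at 5 ·f  emit P1@[36:37]
pos 38 'a': at 6 ·f  emit P2@[38:38]
pos 39 'a': at 6 ·f  emit P2@[39:39]
pos 40 'b': at 8
pos 41 'a': at 9  emit P2@[41:41]
pos 42 'b': at 8 ·f
pos 43 'b': at 7 ·f  emit P3@[42:43]
pos 44 'b': at 7 ·f  emit P3@[43:44]
pos 45 'b': at 7 ·f  emit P3@[44:45]
pos 46 'c': at 5 ·f  emit P1@[45:46]
pos 47 'a': at 6 ·f  emit P2@[47:47]
pos 48 'c': at 1 ·f
pos 49 'b': at 2
pos 50 'c': at 3  emit P0@[48:50],P1@[49:50]
pos 51 'b': at 2 ·f
pos 52 'c': at 3  emit P0@[50:52],P1@[51:52]
pos 53 'c': at 1 ·f

Result: [[0,2],[2,3],[3,1],[5,0],[5,1],[6,2],[9,2],[12,3],[13,3],[14,3],[15,2],[18,0],[18,1],[21,0],[21,1],[23,3],[24,1],[25,2],[27,1],[29,2],[30,2],[31,2],[33,2],[35,3],[36,3],[37,1],[38,2],[39,2],[41,2],[43,3],[44,3],[45,3],[46,1],[47,2],[50,0],[50,1],[52,0],[52,1]]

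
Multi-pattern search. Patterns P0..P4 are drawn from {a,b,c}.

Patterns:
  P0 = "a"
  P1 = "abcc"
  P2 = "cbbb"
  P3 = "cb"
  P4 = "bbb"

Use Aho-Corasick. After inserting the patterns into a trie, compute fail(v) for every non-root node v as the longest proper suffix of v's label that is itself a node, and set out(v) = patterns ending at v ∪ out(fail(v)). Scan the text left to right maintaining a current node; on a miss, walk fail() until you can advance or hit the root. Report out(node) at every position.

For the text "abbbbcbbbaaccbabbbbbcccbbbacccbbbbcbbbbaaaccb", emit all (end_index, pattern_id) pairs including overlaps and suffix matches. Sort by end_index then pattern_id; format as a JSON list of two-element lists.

Build:
Trie (insert patterns):
  0='ε' goto a→1 b→9 c→5
  1='a' goto b→2  ←P0
  2='ab' goto c→3
  3='abc' goto c→4
  4='abcc' goto ·  ←P1
  5='c' goto b→6
  6='cb' goto b→7  ←P3
  7='cbb' goto b→8
  8='cbbb' goto ·  ←P2
  9='b' goto b→10
  10='bb' goto b→11
  11='bbb' goto ·  ←P4

BFS fail/out derivation:
  n1('a'): parent n0 fail=0; on 'a' 0 → fail=0;  out {0}∪∅={0}
  n5('c'): parent n0 fail=0; on 'c' 0 → fail=0;  out ∅∪∅=∅
  n9('b'): parent n0 fail=0; on 'b' 0 → fail=0;  out ∅∪∅=∅
  n2('ab'): parent n1 fail=0; on 'b' 0 → fail=9;  out ∅∪∅=∅
  n6('cb'): parent n5 fail=0; on 'b' 0 → fail=9;  out {3}∪∅={3}
  n10('bb'): parent n9 fail=0; on 'b' 0 → fail=9;  out ∅∪∅=∅
  n3('abc'): parent n2 fail=9; on 'c' 9→0 → fail=5;  out ∅∪∅=∅
  n7('cbb'): parent n6 fail=9; on 'b' 9 → fail=10;  out ∅∪∅=∅
  n11('bbb'): parent n10 fail=9; on 'b' 9 → fail=10;  out {4}∪∅={4}
  n4('abcc'): parent n3 fail=5; on 'c' 5→0 → fail=5;  out {1}∪∅={1}
  n8('cbbb'): parent n7 fail=10; on 'b' 10 → fail=11;  out {2}∪{4}={2,4}

Text stream:
pos 0 'a': at 1  emit P0@[0:0]
pos 1 'b': at 2
pos 2 'b': at 10 (via fail)
pos 3 'b': at 11  emit P4@[1:3]
pos 4 'b': at 11 (via fail)  emit P4@[2:4]
pos 5 'c': at 5 (via fail)
pos 6 'b': at 6  emit P3@[5:6]
pos 7 'b': at 7
pos 8 'b': at 8  emit P2@[5:8],P4@[6:8]
pos 9 'a': at 1 (via fail)  emit P0@[9:9]
pos 10 'a': at 1 (via fail)  emit P0@[10:10]
pos 11 'c': at 5 (via fail)
pos 12 'c': at 5 (via fail)
pos 13 'b': at 6  emit P3@[12:13]
pos 14 'a': at 1 (via fail)  emit P0@[14:14]
pos 15 'b': at 2
pos 16 'b': at 10 (via fail)
pos 17 'b': at 11  emit P4@[15:17]
pos 18 'b': at 11 (via fail)  emit P4@[16:18]
pos 19 'b': at 11 (via fail)  emit P4@[17:19]
pos 20 'c': at 5 (via fail)
pos 21 'c': at 5 (via fail)
pos 22 'c': at 5 (via fail)
pos 23 'b': at 6  emit P3@[22:23]
pos 24 'b': at 7
pos 25 'b': at 8  emit P2@[22:25],P4@[23:25]
pos 26 'a': at 1 (via fail)  emit P0@[26:26]
pos 27 'c': at 5 (via fail)
pos 28 'c': at 5 (via fail)
pos 29 'c': at 5 (via fail)
pos 30 'b': at 6  emit P3@[29:30]
pos 31 'b': at 7
pos 32 'b': at 8  emit P2@[29:32],P4@[30:32]
pos 33 'b': at 11 (via fail)  emit P4@[31:33]
pos 34 'c': at 5 (via fail)
pos 35 'b': at 6  emit P3@[34:35]
pos 36 'b': at 7
pos 37 'b': at 8  emit P2@[34:37],P4@[35:37]
pos 38 'b': at 11 (via fail)  emit P4@[36:38]
pos 39 'a': at 1 (via fail)  emit P0@[39:39]
pos 40 'a': at 1 (via fail)  emit P0@[40:40]
pos 41 'a': at 1 (via fail)  emit P0@[41:41]
pos 42 'c': at 5 (via fail)
pos 43 'c': at 5 (via fail)
pos 44 'b': at 6  emit P3@[43:44]

Matches: [[0,0],[3,4],[4,4],[6,3],[8,2],[8,4],[9,0],[10,0],[13,3],[14,0],[17,4],[18,4],[19,4],[23,3],[25,2],[25,4],[26,0],[30,3],[32,2],[32,4],[33,4],[35,3],[37,2],[37,4],[38,4],[39,0],[40,0],[41,0],[44,3]]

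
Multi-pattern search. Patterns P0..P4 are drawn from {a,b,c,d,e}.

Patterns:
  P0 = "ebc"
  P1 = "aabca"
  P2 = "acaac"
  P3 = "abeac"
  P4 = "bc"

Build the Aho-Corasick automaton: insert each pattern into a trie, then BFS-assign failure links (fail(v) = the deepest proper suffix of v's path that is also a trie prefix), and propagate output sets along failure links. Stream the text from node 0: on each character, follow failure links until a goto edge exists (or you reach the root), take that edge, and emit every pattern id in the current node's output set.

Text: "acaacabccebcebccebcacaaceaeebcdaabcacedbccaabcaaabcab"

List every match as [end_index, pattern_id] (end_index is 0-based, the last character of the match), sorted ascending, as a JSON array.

Build automaton:
Trie (insert patterns):
  n0 'ε': a→4 b→17 e→1
  n1 'e': b→2
  n2 'eb': c→3
  n3 'ebc': ·  [P0 ends]
  n4 'a': a→5 b→13 c→9
  n5 'aa': b→6
  n6 'aab': c→7
  n7 'aabc': a→8
  n8 'aabca': ·  [P1 ends]
  n9 'ac': a→10
  n10 'aca': a→11
  n11 'acaa': c→12
  n12 'acaac': ·  [P2 ends]
  n13 'ab': e→14
  n14 'abe': a→15
  n15 'abea': c→16
  n16 'abeac': ·  [P3 ends]
  n17 'b': c→18
  n18 'bc': ·  [P4 ends]

Failure links (BFS by depth):
  n1('e'): parent n0 fail=0; on 'e' 0 → fail=0;  out ∅∪∅=∅
  n4('a'): parent n0 fail=0; on 'a' 0 → fail=0;  out ∅∪∅=∅
  n17('b'): parent n0 fail=0; on 'b' 0 → fail=0;  out ∅∪∅=∅
  n2('eb'): parent n1 fail=0; on 'b' 0 → fail=17;  out ∅∪∅=∅
  n5('aa'): parent n4 fail=0; on 'a' 0 → fail=4;  out ∅∪∅=∅
  n9('ac'): parent n4 fail=0; on 'c' 0 → fail=0;  out ∅∪∅=∅
  n13('ab'): parent n4 fail=0; on 'b' 0 → fail=17;  out ∅∪∅=∅
  n18('bc'): parent n17 fail=0; on 'c' 0 → fail=0;  out {4}∪∅={4}
  n3('ebc'): parent n2 fail=17; on 'c' 17 → fail=18;  out {0}∪{4}={0,4}
  n6('aab'): parent n5 fail=4; on 'b' 4 → fail=13;  out ∅∪∅=∅
  n10('aca'): parent n9 fail=0; on 'a' 0 → fail=4;  out ∅∪∅=∅
  n14('abe'): parent n13 fail=17; on 'e' 17→0 → fail=1;  out ∅∪∅=∅
  n7('aabc'): parent n6 fail=13; on 'c' 13→17 → fail=18;  out ∅∪{4}={4}
  n11('acaa'): parent n10 fail=4; on 'a' 4 → fail=5;  out ∅∪∅=∅
  n15('abea'): parent n14 fail=1; on 'a' 1→0 → fail=4;  out ∅∪∅=∅
  n8('aabca'): parent n7 fail=18; on 'a' 18→0 → fail=4;  out {1}∪∅={1}
  n12('acaac'): parent n11 fail=5; on 'c' 5→4 → fail=9;  out {2}∪∅={2}
  n16('abeac'): parent n15 fail=4; on 'c' 4 → fail=9;  out {3}∪∅={3}

Text stream:
[0] read 'a'  n0⇒n4
[1] read 'c'  n4⇒n9
[2] read 'a'  n9⇒n10
[3] read 'a'  n10⇒n11
[4] read 'c'  n11⇒n12  emit P2@[0:4]
[5] read 'a'  n12⇒n10 (fail-walked)
[6] read 'b'  n10⇒n13 (fail-walked)
[7] read 'c'  n13⇒n18 (fail-walked)  emit P4@[6:7]
[8] read 'c'  n18⇒n0 (fail-walked)
[9] read 'e'  n0⇒n1
[10] read 'b'  n1⇒n2
[11] read 'c'  n2⇒n3  emit P0@[9:11],P4@[10:11]
[12] read 'e'  n3⇒n1 (fail-walked)
[13] read 'b'  n1⇒n2
[14] read 'c'  n2⇒n3  emit P0@[12:14],P4@[13:14]
[15] read 'c'  n3⇒n0 (fail-walked)
[16] read 'e'  n0⇒n1
[17] read 'b'  n1⇒n2
[18] read 'c'  n2⇒n3  emit P0@[16:18],P4@[17:18]
[19] read 'a'  n3⇒n4 (fail-walked)
[20] read 'c'  n4⇒n9
[21] read 'a'  n9⇒n10
[22] read 'a'  n10⇒n11
[23] read 'c'  n11⇒n12  emit P2@[19:23]
[24] read 'e'  n12⇒n1 (fail-walked)
[25] read 'a'  n1⇒n4 (fail-walked)
[26] read 'e'  n4⇒n1 (fail-walked)
[27] read 'e'  n1⇒n1 (fail-walked)
[28] read 'b'  n1⇒n2
[29] read 'c'  n2⇒n3  emit P0@[27:29],P4@[28:29]
[30] read 'd'  n3⇒n0 (fail-walked)
[31] read 'a'  n0⇒n4
[32] read 'a'  n4⇒n5
[33] read 'b'  n5⇒n6
[34] read 'c'  n6⇒n7  emit P4@[33:34]
[35] read 'a'  n7⇒n8  emit P1@[31:35]
[36] read 'c'  n8⇒n9 (fail-walked)
[37] read 'e'  n9⇒n1 (fail-walked)
[38] read 'd'  n1⇒n0 (fail-walked)
[39] read 'b'  n0⇒n17
[40] read 'c'  n17⇒n18  emit P4@[39:40]
[41] read 'c'  n18⇒n0 (fail-walked)
[42] read 'a'  n0⇒n4
[43] read 'a'  n4⇒n5
[44] read 'b'  n5⇒n6
[45] read 'c'  n6⇒n7  emit P4@[44:45]
[46] read 'a'  n7⇒n8  emit P1@[42:46]
[47] read 'a'  n8⇒n5 (fail-walked)
[48] read 'a'  n5⇒n5 (fail-walked)
[49] read 'b'  n5⇒n6
[50] read 'c'  n6⇒n7  emit P4@[49:50]
[51] read 'a'  n7⇒n8  emit P1@[47:51]
[52] read 'b'  n8⇒n13 (fail-walked)

All matches (sorted): [[4,2],[7,4],[11,0],[11,4],[14,0],[14,4],[18,0],[18,4],[23,2],[29,0],[29,4],[34,4],[35,1],[40,4],[45,4],[46,1],[50,4],[51,1]]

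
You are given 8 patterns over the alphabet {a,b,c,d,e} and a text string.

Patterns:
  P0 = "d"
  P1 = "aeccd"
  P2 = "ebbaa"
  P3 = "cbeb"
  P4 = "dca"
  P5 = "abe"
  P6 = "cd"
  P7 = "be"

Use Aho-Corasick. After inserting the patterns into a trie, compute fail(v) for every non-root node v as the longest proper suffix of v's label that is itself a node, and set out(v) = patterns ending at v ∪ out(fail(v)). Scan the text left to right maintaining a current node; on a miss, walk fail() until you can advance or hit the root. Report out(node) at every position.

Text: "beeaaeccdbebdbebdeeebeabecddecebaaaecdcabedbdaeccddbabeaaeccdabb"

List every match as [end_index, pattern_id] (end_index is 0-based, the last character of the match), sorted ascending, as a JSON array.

Construct AC machine:
Trie (insert patterns):
  0='ε' goto a→2 b→21 c→12 d→1 e→7
  1='d' goto c→16  [P0 ends]
  2='a' goto b→18 e→3
  3='ae' goto c→4
  4='aec' goto c→5
  5='aecc' goto d→6
  6='aeccd' goto ·  [P1 ends]
  7='e' goto b→8
  8='eb' goto b→9
  9='ebb' goto a→10
  10='ebba' goto a→11
  11='ebbaa' goto ·  [P2 ends]
  12='c' goto b→13 d→20
  13='cb' goto e→14
  14='cbe' goto b→15
  15='cbeb' goto ·  [P3 ends]
  16='dc' goto a→17
  17='dca' goto ·  [P4 ends]
  18='ab' goto e→19
  19='abe' goto ·  [P5 ends]
  20='cd' goto ·  [P6 ends]
  21='b' goto e→22
  22='be' goto ·  [P7 ends]

BFS fail/out derivation:
  fail(1) 'd': from fail(0)=0 chase 'd': 0 ⇒ 0;  out={0}∪out(0)={0}
  fail(2) 'a': from fail(0)=0 chase 'a': 0 ⇒ 0;  out=∅∪out(0)=∅
  fail(7) 'e': from fail(0)=0 chase 'e': 0 ⇒ 0;  out=∅∪out(0)=∅
  fail(12) 'c': from fail(0)=0 chase 'c': 0 ⇒ 0;  out=∅∪out(0)=∅
  fail(21) 'b': from fail(0)=0 chase 'b': 0 ⇒ 0;  out=∅∪out(0)=∅
  fail(3) 'ae': from fail(2)=0 chase 'e': 0 ⇒ 7;  out=∅∪out(7)=∅
  fail(8) 'eb': from fail(7)=0 chase 'b': 0 ⇒ 21;  out=∅∪out(21)=∅
  fail(13) 'cb': from fail(12)=0 chase 'b': 0 ⇒ 21;  out=∅∪out(21)=∅
  fail(16) 'dc': from fail(1)=0 chase 'c': 0 ⇒ 12;  out=∅∪out(12)=∅
  fail(18) 'ab': from fail(2)=0 chase 'b': 0 ⇒ 21;  out=∅∪out(21)=∅
  fail(20) 'cd': from fail(12)=0 chase 'd': 0 ⇒ 1;  out={6}∪out(1)={0,6}
  fail(22) 'be': from fail(21)=0 chase 'e': 0 ⇒ 7;  out={7}∪out(7)={7}
  fail(4) 'aec': from fail(3)=7 chase 'c': 7→0 ⇒ 12;  out=∅∪out(12)=∅
  fail(9) 'ebb': from fail(8)=21 chase 'b': 21→0 ⇒ 21;  out=∅∪out(21)=∅
  fail(14) 'cbe': from fail(13)=21 chase 'e': 21 ⇒ 22;  out=∅∪out(22)={7}
  fail(17) 'dca': from fail(16)=12 chase 'a': 12→0 ⇒ 2;  out={4}∪out(2)={4}
  fail(19) 'abe': from fail(18)=21 chase 'e': 21 ⇒ 22;  out={5}∪out(22)={5,7}
  fail(5) 'aecc': from fail(4)=12 chase 'c': 12→0 ⇒ 12;  out=∅∪out(12)=∅
  fail(10) 'ebba': from fail(9)=21 chase 'a': 21→0 ⇒ 2;  out=∅∪out(2)=∅
  fail(15) 'cbeb': from fail(14)=22 chase 'b': 22→7 ⇒ 8;  out={3}∪out(8)={3}
  fail(6) 'aeccd': from fail(5)=12 chase 'd': 12 ⇒ 20;  out={1}∪out(20)={0,1,6}
  fail(11) 'ebbaa': from fail(10)=2 chase 'a': 2→0 ⇒ 2;  out={2}∪out(2)={2}

Text stream:
i=0 'b': node 0→21
i=1 'e': node 21→22  → match P7@[0:1]
i=2 'e': node 22→7 (via fail)
i=3 'a': node 7→2 (via fail)
i=4 'a': node 2→2 (via fail)
i=5 'e': node 2→3
i=6 'c': node 3→4
i=7 'c': node 4→5
i=8 'd': node 5→6  → match P0@[8:8],P1@[4:8],P6@[7:8]
i=9 'b': node 6→21 (via fail)
i=10 'e': node 21→22  → match P7@[9:10]
i=11 'b': node 22→8 (via fail)
i=12 'd': node 8→1 (via fail)  → match P0@[12:12]
i=13 'b': node 1→21 (via fail)
i=14 'e': node 21→22  → match P7@[13:14]
i=15 'b': node 22→8 (via fail)
i=16 'd': node 8→1 (via fail)  → match P0@[16:16]
i=17 'e': node 1→7 (via fail)
i=18 'e': node 7→7 (via fail)
i=19 'e': node 7→7 (via fail)
i=20 'b': node 7→8
i=21 'e': node 8→22 (via fail)  → match P7@[20:21]
i=22 'a': node 22→2 (via fail)
i=23 'b': node 2→18
i=24 'e': node 18→19  → match P5@[22:24],P7@[23:24]
i=25 'c': node 19→12 (via fail)
i=26 'd': node 12→20  → match P0@[26:26],P6@[25:26]
i=27 'd': node 20→1 (via fail)  → match P0@[27:27]
i=28 'e': node 1→7 (via fail)
i=29 'c': node 7→12 (via fail)
i=30 'e': node 12→7 (via fail)
i=31 'b': node 7→8
i=32 'a': node 8→2 (via fail)
i=33 'a': node 2→2 (via fail)
i=34 'a': node 2→2 (via fail)
i=35 'e': node 2→3
i=36 'c': node 3→4
i=37 'd': node 4→20 (via fail)  → match P0@[37:37],P6@[36:37]
i=38 'c': node 20→16 (via fail)
i=39 'a': node 16→17  → match P4@[37:39]
i=40 'b': node 17→18 (via fail)
i=41 'e': node 18→19  → match P5@[39:41],P7@[40:41]
i=42 'd': node 19→1 (via fail)  → match P0@[42:42]
i=43 'b': node 1→21 (via fail)
i=44 'd': node 21→1 (via fail)  → match P0@[44:44]
i=45 'a': node 1→2 (via fail)
i=46 'e': node 2→3
i=47 'c': node 3→4
i=48 'c': node 4→5
i=49 'd': node 5→6  → match P0@[49:49],P1@[45:49],P6@[48:49]
i=50 'd': node 6→1 (via fail)  → match P0@[50:50]
i=51 'b': node 1→21 (via fail)
i=52 'a': node 21→2 (via fail)
i=53 'b': node 2→18
i=54 'e': node 18→19  → match P5@[52:54],P7@[53:54]
i=55 'a': node 19→2 (via fail)
i=56 'a': node 2→2 (via fail)
i=57 'e': node 2→3
i=58 'c': node 3→4
i=59 'c': node 4→5
i=60 'd': node 5→6  → match P0@[60:60],P1@[56:60],P6@[59:60]
i=61 'a': node 6→2 (via fail)
i=62 'b': node 2→18
i=63 'b': node 18→21 (via fail)

Matches: [[1,7],[8,0],[8,1],[8,6],[10,7],[12,0],[14,7],[16,0],[21,7],[24,5],[24,7],[26,0],[26,6],[27,0],[37,0],[37,6],[39,4],[41,5],[41,7],[42,0],[44,0],[49,0],[49,1],[49,6],[50,0],[54,5],[54,7],[60,0],[60,1],[60,6]]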